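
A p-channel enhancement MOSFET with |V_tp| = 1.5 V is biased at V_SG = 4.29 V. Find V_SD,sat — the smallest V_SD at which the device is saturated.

The boundary between triode and saturation is V_SD = V_SG − |V_tp| = V_ov.
V_ov = 4.29 − 1.5 = 2.79 V.

V_SD,sat = 2.79 V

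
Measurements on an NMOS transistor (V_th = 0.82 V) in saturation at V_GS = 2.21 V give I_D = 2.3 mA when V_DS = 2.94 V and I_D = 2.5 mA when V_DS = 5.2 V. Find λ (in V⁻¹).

λ = 0.0434 V⁻¹

With V_GS fixed, I_D ∝ (1 + λ V_DS) in saturation, so I_D2/I_D1 = (1 + λ V_DS2)/(1 + λ V_DS1).
2.5/2.3 = 1.087 = (1 + 5.2 λ)/(1 + 2.94 λ).
Solving: λ (I_D1 V_DS2 − I_D2 V_DS1) = I_D2 − I_D1, so λ = (2.5 − 2.3) / (2.3 × 5.2 − 2.5 × 2.94) = 0.2 / 4.61 = 0.0434 V⁻¹.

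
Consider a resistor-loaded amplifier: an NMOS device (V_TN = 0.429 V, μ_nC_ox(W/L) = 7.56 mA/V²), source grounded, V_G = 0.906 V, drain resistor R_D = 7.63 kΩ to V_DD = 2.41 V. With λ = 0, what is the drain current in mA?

I_D = 0.304 mA

V_GS = V_G = 0.906 V, so V_ov = 0.906 − 0.429 = 0.477 V.
Assume saturation: I_D = ½ k_n V_ov² = 0.5 × 7.56 × 0.477² = 0.86 mA, giving V_DS = V_DD − I_D R_D = 2.41 − 0.86 × 7.63 = -4.15 V.
But -4.15 V < V_ov = 0.477 V, so the device is actually in triode.
In triode I_D = k_n[V_ov V_DS − ½ V_DS²] and I_D = (V_DD − V_DS)/R_D. Equating: 28.8 V_DS² − 28.51 V_DS + 2.41 = 0, giving V_DS = 0.0933 V (the root below V_ov).
I_D = (2.41 − 0.0933) / 7.63 = 0.304 mA.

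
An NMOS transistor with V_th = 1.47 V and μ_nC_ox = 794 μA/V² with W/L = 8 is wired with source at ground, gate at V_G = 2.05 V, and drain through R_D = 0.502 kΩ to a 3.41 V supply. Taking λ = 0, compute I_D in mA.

V_GS = V_G = 2.05 V, so V_ov = 2.05 − 1.47 = 0.58 V.
k_n = μ_nC_ox · (W/L) = 6.352 mA/V².
Assume saturation: I_D = ½ k_n V_ov² = 0.5 × 6.352 × 0.58² = 1.07 mA, giving V_DS = V_DD − I_D R_D = 3.41 − 1.07 × 0.502 = 2.87 V.
V_DS = 2.87 V ≥ V_ov = 0.58 V, confirming saturation.

I_D = 1.07 mA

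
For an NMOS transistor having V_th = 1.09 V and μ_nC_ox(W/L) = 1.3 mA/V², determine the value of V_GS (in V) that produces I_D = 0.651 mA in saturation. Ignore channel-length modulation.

V_GS = 2.09 V

In saturation I_D = ½ k_n (V_GS − V_th)², so V_GS − V_th = √(2 I_D / k_n) = √(2 × 0.651 / 1.3) = 1 V.
V_GS = 1.09 + 1 = 2.09 V.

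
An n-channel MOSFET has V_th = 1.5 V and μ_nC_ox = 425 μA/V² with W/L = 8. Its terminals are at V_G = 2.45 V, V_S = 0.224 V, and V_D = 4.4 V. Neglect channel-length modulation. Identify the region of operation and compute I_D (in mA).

V_GS = V_G − V_S = 2.45 − 0.224 = 2.23 V; V_DS = V_D − V_S = 4.4 − 0.224 = 4.18 V.
k_n = μ_nC_ox · (W/L) = 3.4 mA/V².
V_ov = V_GS − V_th = 2.23 − 1.5 = 0.726 V.
Since V_DS = 4.18 V ≥ V_ov = 0.726 V, the device is in saturation.
I_D = ½ k_n V_ov² = 0.5 × 3.4 × 0.726² = 0.896 mA.

Saturation; I_D = 0.896 mA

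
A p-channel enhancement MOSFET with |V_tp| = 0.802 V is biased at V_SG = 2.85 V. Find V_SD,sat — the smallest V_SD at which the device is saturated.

V_SD,sat = 2.05 V

The boundary between triode and saturation is V_SD = V_SG − |V_tp| = V_ov.
V_ov = 2.85 − 0.802 = 2.05 V.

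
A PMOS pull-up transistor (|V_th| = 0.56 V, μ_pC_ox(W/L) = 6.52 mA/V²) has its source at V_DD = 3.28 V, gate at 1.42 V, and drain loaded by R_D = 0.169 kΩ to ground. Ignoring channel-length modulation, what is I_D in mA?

V_SG = V_DD − V_G = 3.28 − 1.42 = 1.86 V, so V_ov = 1.86 − 0.56 = 1.3 V.
Assume saturation: I_D = ½ k_p V_ov² = 0.5 × 6.52 × 1.3² = 5.51 mA, giving V_SD = V_DD − I_D R_D = 3.28 − 5.51 × 0.169 = 2.35 V.
V_SD = 2.35 V ≥ V_ov = 1.3 V, confirming saturation.

I_D = 5.51 mA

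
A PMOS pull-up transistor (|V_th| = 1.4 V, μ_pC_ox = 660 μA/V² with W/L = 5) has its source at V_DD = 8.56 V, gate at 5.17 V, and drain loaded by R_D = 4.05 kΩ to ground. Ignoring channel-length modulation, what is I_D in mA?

I_D = 2.03 mA

V_SG = V_DD − V_G = 8.56 − 5.17 = 3.39 V, so V_ov = 3.39 − 1.4 = 1.99 V.
k_p = μ_pC_ox · (W/L) = 3.3 mA/V².
Assume saturation: I_D = ½ k_p V_ov² = 0.5 × 3.3 × 1.99² = 6.53 mA, giving V_SD = V_DD − I_D R_D = 8.56 − 6.53 × 4.05 = -17.9 V.
But -17.9 V < V_ov = 1.99 V, so the device is actually in triode.
In triode I_D = k_p[V_ov V_SD − ½ V_SD²] and I_D = (V_DD − V_SD)/R_D. Equating: 6.68 V_SD² − 27.6 V_SD + 8.56 = 0, giving V_SD = 0.338 V (the root below V_ov).
I_D = (8.56 − 0.338) / 4.05 = 2.03 mA.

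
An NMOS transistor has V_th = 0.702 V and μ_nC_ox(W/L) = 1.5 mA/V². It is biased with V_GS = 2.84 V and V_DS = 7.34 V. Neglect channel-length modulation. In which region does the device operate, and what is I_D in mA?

V_ov = V_GS − V_th = 2.84 − 0.702 = 2.14 V.
Since V_DS = 7.34 V ≥ V_ov = 2.14 V, the device is in saturation.
I_D = ½ k_n V_ov² = 0.5 × 1.5 × 2.14² = 3.43 mA.

Saturation; I_D = 3.43 mA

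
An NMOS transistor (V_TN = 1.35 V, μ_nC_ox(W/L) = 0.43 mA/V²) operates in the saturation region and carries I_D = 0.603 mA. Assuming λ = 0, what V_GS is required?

In saturation I_D = ½ k_n (V_GS − V_TN)², so V_GS − V_TN = √(2 I_D / k_n) = √(2 × 0.603 / 0.43) = 1.67 V.
V_GS = 1.35 + 1.67 = 3.02 V.

V_GS = 3.02 V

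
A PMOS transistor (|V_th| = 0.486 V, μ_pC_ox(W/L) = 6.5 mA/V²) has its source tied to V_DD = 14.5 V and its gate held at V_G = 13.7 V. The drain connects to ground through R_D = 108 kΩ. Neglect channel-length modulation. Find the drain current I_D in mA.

V_SG = V_DD − V_G = 14.5 − 13.7 = 0.8 V, so V_ov = 0.8 − 0.486 = 0.314 V.
Assume saturation: I_D = ½ k_p V_ov² = 0.5 × 6.5 × 0.314² = 0.32 mA, giving V_SD = V_DD − I_D R_D = 14.5 − 0.32 × 108 = -20.1 V.
But -20.1 V < V_ov = 0.314 V, so the device is actually in triode.
In triode I_D = k_p[V_ov V_SD − ½ V_SD²] and I_D = (V_DD − V_SD)/R_D. Equating: 351 V_SD² − 221.4 V_SD + 14.5 = 0, giving V_SD = 0.0742 V (the root below V_ov).
I_D = (14.5 − 0.0742) / 108 = 0.134 mA.

I_D = 0.134 mA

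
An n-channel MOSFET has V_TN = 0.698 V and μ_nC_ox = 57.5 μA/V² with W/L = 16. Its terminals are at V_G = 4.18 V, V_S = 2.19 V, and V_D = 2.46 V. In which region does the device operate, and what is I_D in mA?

Triode; I_D = 0.287 mA

V_GS = V_G − V_S = 4.18 − 2.19 = 1.99 V; V_DS = V_D − V_S = 2.46 − 2.19 = 0.27 V.
k_n = μ_nC_ox · (W/L) = 0.92 mA/V².
V_ov = V_GS − V_TN = 1.99 − 0.698 = 1.29 V.
Since V_DS = 0.27 V < V_ov = 1.29 V, the device is in the triode region.
I_D = k_n [V_ov · V_DS − ½ V_DS²] = 0.92 × [1.29 × 0.27 − 0.5 × 0.27²] = 0.287 mA.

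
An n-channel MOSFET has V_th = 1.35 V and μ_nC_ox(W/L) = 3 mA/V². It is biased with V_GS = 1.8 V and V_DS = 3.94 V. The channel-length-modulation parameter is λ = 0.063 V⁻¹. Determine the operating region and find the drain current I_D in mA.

V_ov = V_GS − V_th = 1.8 − 1.35 = 0.45 V.
Since V_DS = 3.94 V ≥ V_ov = 0.45 V, the device is in saturation.
I_D = ½ k_n V_ov² (1 + λ V_DS) = 0.5 × 3 × 0.45² × (1 + 0.063 × 3.94) = 0.379 mA.

Saturation; I_D = 0.379 mA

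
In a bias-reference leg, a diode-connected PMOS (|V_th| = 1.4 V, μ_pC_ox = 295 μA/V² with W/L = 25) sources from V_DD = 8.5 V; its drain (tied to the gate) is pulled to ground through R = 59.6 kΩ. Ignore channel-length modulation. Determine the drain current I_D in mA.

With gate tied to drain, V_SG = V_SD ≥ V_SG − |V_th|, so the device is in saturation.
k_p = μ_pC_ox · (W/L) = 7.375 mA/V².
KCL at the drain: ½ k_p (V_SG − |V_th|)² = (V_DD − V_SG)/R.
Let x = V_SG − 1.4. Then 220 x² + x − 7.1 = 0, giving x = 0.177 V (positive root), so V_SG = 1.58 V.
I_D = (V_DD − V_SG)/R = (8.5 − 1.58) / 59.6 = 0.116 mA.

I_D = 0.116 mA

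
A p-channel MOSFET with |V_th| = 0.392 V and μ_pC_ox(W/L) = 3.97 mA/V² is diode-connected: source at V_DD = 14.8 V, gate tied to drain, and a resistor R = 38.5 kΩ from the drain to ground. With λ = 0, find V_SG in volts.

V_SG = 0.820 V

With gate tied to drain, V_SG = V_SD ≥ V_SG − |V_th|, so the device is in saturation.
KCL at the drain: ½ k_p (V_SG − |V_th|)² = (V_DD − V_SG)/R.
Let x = V_SG − 0.392. Then 76.4 x² + x − 14.41 = 0, giving x = 0.428 V (positive root), so V_SG = 0.82 V.
I_D = (V_DD − V_SG)/R = (14.8 − 0.82) / 38.5 = 0.363 mA.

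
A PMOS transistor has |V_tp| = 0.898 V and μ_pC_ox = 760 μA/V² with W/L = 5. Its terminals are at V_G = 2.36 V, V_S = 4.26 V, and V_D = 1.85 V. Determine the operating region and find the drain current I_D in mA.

Saturation; I_D = 1.91 mA

V_SG = V_S − V_G = 4.26 − 2.36 = 1.9 V; V_SD = V_S − V_D = 4.26 − 1.85 = 2.41 V.
k_p = μ_pC_ox · (W/L) = 3.8 mA/V².
V_ov = V_SG − |V_tp| = 1.9 − 0.898 = 1 V.
Since V_SD = 2.41 V ≥ V_ov = 1 V, the device is in saturation.
I_D = ½ k_p V_ov² = 0.5 × 3.8 × 1² = 1.91 mA.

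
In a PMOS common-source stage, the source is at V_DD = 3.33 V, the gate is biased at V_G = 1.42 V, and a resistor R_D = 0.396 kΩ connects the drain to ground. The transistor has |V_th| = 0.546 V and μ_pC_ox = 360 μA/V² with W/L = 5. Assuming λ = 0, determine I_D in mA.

V_SG = V_DD − V_G = 3.33 − 1.42 = 1.91 V, so V_ov = 1.91 − 0.546 = 1.36 V.
k_p = μ_pC_ox · (W/L) = 1.8 mA/V².
Assume saturation: I_D = ½ k_p V_ov² = 0.5 × 1.8 × 1.36² = 1.67 mA, giving V_SD = V_DD − I_D R_D = 3.33 − 1.67 × 0.396 = 2.67 V.
V_SD = 2.67 V ≥ V_ov = 1.36 V, confirming saturation.

I_D = 1.67 mA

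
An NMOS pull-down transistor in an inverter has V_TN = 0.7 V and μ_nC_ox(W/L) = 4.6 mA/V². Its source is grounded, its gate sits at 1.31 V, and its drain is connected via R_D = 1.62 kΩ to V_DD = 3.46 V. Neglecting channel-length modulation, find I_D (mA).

V_GS = V_G = 1.31 V, so V_ov = 1.31 − 0.7 = 0.61 V.
Assume saturation: I_D = ½ k_n V_ov² = 0.5 × 4.6 × 0.61² = 0.856 mA, giving V_DS = V_DD − I_D R_D = 3.46 − 0.856 × 1.62 = 2.07 V.
V_DS = 2.07 V ≥ V_ov = 0.61 V, confirming saturation.

I_D = 0.856 mA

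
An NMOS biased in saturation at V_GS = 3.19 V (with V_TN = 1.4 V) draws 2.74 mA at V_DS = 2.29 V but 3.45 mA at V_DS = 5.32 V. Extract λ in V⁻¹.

With V_GS fixed, I_D ∝ (1 + λ V_DS) in saturation, so I_D2/I_D1 = (1 + λ V_DS2)/(1 + λ V_DS1).
3.45/2.74 = 1.259 = (1 + 5.32 λ)/(1 + 2.29 λ).
Solving: λ (I_D1 V_DS2 − I_D2 V_DS1) = I_D2 − I_D1, so λ = (3.45 − 2.74) / (2.74 × 5.32 − 3.45 × 2.29) = 0.71 / 6.68 = 0.106 V⁻¹.

λ = 0.106 V⁻¹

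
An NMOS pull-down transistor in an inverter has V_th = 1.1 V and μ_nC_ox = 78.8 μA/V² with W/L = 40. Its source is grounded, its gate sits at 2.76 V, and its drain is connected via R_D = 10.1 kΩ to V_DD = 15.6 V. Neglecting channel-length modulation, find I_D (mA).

V_GS = V_G = 2.76 V, so V_ov = 2.76 − 1.1 = 1.66 V.
k_n = μ_nC_ox · (W/L) = 3.152 mA/V².
Assume saturation: I_D = ½ k_n V_ov² = 0.5 × 3.152 × 1.66² = 4.34 mA, giving V_DS = V_DD − I_D R_D = 15.6 − 4.34 × 10.1 = -28.3 V.
But -28.3 V < V_ov = 1.66 V, so the device is actually in triode.
In triode I_D = k_n[V_ov V_DS − ½ V_DS²] and I_D = (V_DD − V_DS)/R_D. Equating: 15.9 V_DS² − 53.85 V_DS + 15.6 = 0, giving V_DS = 0.32 V (the root below V_ov).
I_D = (15.6 − 0.32) / 10.1 = 1.51 mA.

I_D = 1.51 mA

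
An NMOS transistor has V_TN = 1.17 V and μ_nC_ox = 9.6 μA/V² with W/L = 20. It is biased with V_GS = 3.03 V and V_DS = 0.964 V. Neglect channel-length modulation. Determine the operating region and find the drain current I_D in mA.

k_n = μ_nC_ox · (W/L) = 0.192 mA/V².
V_ov = V_GS − V_TN = 3.03 − 1.17 = 1.86 V.
Since V_DS = 0.964 V < V_ov = 1.86 V, the device is in the triode region.
I_D = k_n [V_ov · V_DS − ½ V_DS²] = 0.192 × [1.86 × 0.964 − 0.5 × 0.964²] = 0.255 mA.

Triode; I_D = 0.255 mA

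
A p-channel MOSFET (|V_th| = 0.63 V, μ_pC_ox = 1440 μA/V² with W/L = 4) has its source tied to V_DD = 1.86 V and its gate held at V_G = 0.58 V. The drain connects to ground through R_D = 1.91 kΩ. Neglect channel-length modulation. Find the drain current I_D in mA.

V_SG = V_DD − V_G = 1.86 − 0.58 = 1.28 V, so V_ov = 1.28 − 0.63 = 0.65 V.
k_p = μ_pC_ox · (W/L) = 5.76 mA/V².
Assume saturation: I_D = ½ k_p V_ov² = 0.5 × 5.76 × 0.65² = 1.22 mA, giving V_SD = V_DD − I_D R_D = 1.86 − 1.22 × 1.91 = -0.464 V.
But -0.464 V < V_ov = 0.65 V, so the device is actually in triode.
In triode I_D = k_p[V_ov V_SD − ½ V_SD²] and I_D = (V_DD − V_SD)/R_D. Equating: 5.5 V_SD² − 8.151 V_SD + 1.86 = 0, giving V_SD = 0.282 V (the root below V_ov).
I_D = (1.86 − 0.282) / 1.91 = 0.826 mA.

I_D = 0.826 mA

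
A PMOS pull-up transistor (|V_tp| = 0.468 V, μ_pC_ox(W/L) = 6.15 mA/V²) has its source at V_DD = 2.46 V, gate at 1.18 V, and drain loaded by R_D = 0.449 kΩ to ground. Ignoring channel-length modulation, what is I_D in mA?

V_SG = V_DD − V_G = 2.46 − 1.18 = 1.28 V, so V_ov = 1.28 − 0.468 = 0.812 V.
Assume saturation: I_D = ½ k_p V_ov² = 0.5 × 6.15 × 0.812² = 2.03 mA, giving V_SD = V_DD − I_D R_D = 2.46 − 2.03 × 0.449 = 1.55 V.
V_SD = 1.55 V ≥ V_ov = 0.812 V, confirming saturation.

I_D = 2.03 mA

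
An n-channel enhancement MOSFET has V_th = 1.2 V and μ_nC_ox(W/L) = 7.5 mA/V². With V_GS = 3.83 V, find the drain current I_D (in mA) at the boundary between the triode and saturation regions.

At the boundary V_DS = V_ov = V_GS − V_th = 3.83 − 1.2 = 2.63 V.
I_D = ½ k_n V_ov² = 0.5 × 7.5 × 2.63² = 25.9 mA.

I_D = 25.9 mA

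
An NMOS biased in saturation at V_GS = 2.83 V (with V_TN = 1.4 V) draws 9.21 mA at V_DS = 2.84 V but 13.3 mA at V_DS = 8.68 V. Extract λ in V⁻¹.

λ = 0.0970 V⁻¹

With V_GS fixed, I_D ∝ (1 + λ V_DS) in saturation, so I_D2/I_D1 = (1 + λ V_DS2)/(1 + λ V_DS1).
13.3/9.21 = 1.444 = (1 + 8.68 λ)/(1 + 2.84 λ).
Solving: λ (I_D1 V_DS2 − I_D2 V_DS1) = I_D2 − I_D1, so λ = (13.3 − 9.21) / (9.21 × 8.68 − 13.3 × 2.84) = 4.09 / 42.2 = 0.097 V⁻¹.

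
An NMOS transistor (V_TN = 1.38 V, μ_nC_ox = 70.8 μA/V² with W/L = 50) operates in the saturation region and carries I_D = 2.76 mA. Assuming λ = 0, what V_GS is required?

k_n = μ_nC_ox · (W/L) = 3.54 mA/V².
In saturation I_D = ½ k_n (V_GS − V_TN)², so V_GS − V_TN = √(2 I_D / k_n) = √(2 × 2.76 / 3.54) = 1.25 V.
V_GS = 1.38 + 1.25 = 2.63 V.

V_GS = 2.63 V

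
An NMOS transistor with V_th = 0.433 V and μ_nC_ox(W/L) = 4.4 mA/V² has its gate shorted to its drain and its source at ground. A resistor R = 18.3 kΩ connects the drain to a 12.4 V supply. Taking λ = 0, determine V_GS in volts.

With gate tied to drain, V_GS = V_DS ≥ V_GS − V_th, so the device is in saturation.
KCL at the drain: ½ k_n (V_GS − V_th)² = (V_DD − V_GS)/R.
Let x = V_GS − 0.433. Then 40.3 x² + x − 11.97 = 0, giving x = 0.533 V (positive root), so V_GS = 0.966 V.
I_D = (V_DD − V_GS)/R = (12.4 − 0.966) / 18.3 = 0.625 mA.

V_GS = 0.966 V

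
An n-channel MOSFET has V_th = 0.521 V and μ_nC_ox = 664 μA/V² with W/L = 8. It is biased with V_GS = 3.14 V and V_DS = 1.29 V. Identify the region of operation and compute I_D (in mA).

k_n = μ_nC_ox · (W/L) = 5.312 mA/V².
V_ov = V_GS − V_th = 3.14 − 0.521 = 2.62 V.
Since V_DS = 1.29 V < V_ov = 2.62 V, the device is in the triode region.
I_D = k_n [V_ov · V_DS − ½ V_DS²] = 5.312 × [2.62 × 1.29 − 0.5 × 1.29²] = 13.5 mA.

Triode; I_D = 13.5 mA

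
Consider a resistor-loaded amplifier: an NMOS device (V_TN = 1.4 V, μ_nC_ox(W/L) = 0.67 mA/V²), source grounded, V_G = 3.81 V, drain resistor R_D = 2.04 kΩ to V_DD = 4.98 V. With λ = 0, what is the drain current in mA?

I_D = 1.69 mA

V_GS = V_G = 3.81 V, so V_ov = 3.81 − 1.4 = 2.41 V.
Assume saturation: I_D = ½ k_n V_ov² = 0.5 × 0.67 × 2.41² = 1.95 mA, giving V_DS = V_DD − I_D R_D = 4.98 − 1.95 × 2.04 = 1.01 V.
But 1.01 V < V_ov = 2.41 V, so the device is actually in triode.
In triode I_D = k_n[V_ov V_DS − ½ V_DS²] and I_D = (V_DD − V_DS)/R_D. Equating: 0.683 V_DS² − 4.294 V_DS + 4.98 = 0, giving V_DS = 1.53 V (the root below V_ov).
I_D = (4.98 − 1.53) / 2.04 = 1.69 mA.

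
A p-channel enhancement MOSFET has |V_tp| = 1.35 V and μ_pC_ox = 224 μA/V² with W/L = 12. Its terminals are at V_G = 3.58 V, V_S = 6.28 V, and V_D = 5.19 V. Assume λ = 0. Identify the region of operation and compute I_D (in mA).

Triode; I_D = 2.36 mA

V_SG = V_S − V_G = 6.28 − 3.58 = 2.7 V; V_SD = V_S − V_D = 6.28 − 5.19 = 1.09 V.
k_p = μ_pC_ox · (W/L) = 2.688 mA/V².
V_ov = V_SG − |V_tp| = 2.7 − 1.35 = 1.35 V.
Since V_SD = 1.09 V < V_ov = 1.35 V, the device is in the triode region.
I_D = k_p [V_ov · V_SD − ½ V_SD²] = 2.688 × [1.35 × 1.09 − 0.5 × 1.09²] = 2.36 mA.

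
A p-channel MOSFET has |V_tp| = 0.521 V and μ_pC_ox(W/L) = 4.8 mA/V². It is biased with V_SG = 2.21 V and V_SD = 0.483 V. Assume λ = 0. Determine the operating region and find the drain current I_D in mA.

V_ov = V_SG − |V_tp| = 2.21 − 0.521 = 1.69 V.
Since V_SD = 0.483 V < V_ov = 1.69 V, the device is in the triode region.
I_D = k_p [V_ov · V_SD − ½ V_SD²] = 4.8 × [1.69 × 0.483 − 0.5 × 0.483²] = 3.36 mA.

Triode; I_D = 3.36 mA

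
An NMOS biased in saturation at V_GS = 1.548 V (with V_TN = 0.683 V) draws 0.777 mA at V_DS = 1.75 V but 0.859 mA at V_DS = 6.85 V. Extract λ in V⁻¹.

With V_GS fixed, I_D ∝ (1 + λ V_DS) in saturation, so I_D2/I_D1 = (1 + λ V_DS2)/(1 + λ V_DS1).
0.859/0.777 = 1.106 = (1 + 6.85 λ)/(1 + 1.75 λ).
Solving: λ (I_D1 V_DS2 − I_D2 V_DS1) = I_D2 − I_D1, so λ = (0.859 − 0.777) / (0.777 × 6.85 − 0.859 × 1.75) = 0.082 / 3.82 = 0.0215 V⁻¹.

λ = 0.0215 V⁻¹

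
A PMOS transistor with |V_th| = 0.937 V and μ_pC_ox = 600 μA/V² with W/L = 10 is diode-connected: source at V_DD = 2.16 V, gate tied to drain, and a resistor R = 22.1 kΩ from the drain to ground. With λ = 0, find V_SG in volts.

With gate tied to drain, V_SG = V_SD ≥ V_SG − |V_th|, so the device is in saturation.
k_p = μ_pC_ox · (W/L) = 6 mA/V².
KCL at the drain: ½ k_p (V_SG − |V_th|)² = (V_DD − V_SG)/R.
Let x = V_SG − 0.937. Then 66.3 x² + x − 1.223 = 0, giving x = 0.128 V (positive root), so V_SG = 1.07 V.
I_D = (V_DD − V_SG)/R = (2.16 − 1.07) / 22.1 = 0.0495 mA.

V_SG = 1.07 V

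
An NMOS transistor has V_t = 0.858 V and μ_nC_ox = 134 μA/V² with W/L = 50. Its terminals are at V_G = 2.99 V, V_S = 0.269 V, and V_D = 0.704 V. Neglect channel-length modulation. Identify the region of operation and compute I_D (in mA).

V_GS = V_G − V_S = 2.99 − 0.269 = 2.72 V; V_DS = V_D − V_S = 0.704 − 0.269 = 0.435 V.
k_n = μ_nC_ox · (W/L) = 6.7 mA/V².
V_ov = V_GS − V_t = 2.72 − 0.858 = 1.86 V.
Since V_DS = 0.435 V < V_ov = 1.86 V, the device is in the triode region.
I_D = k_n [V_ov · V_DS − ½ V_DS²] = 6.7 × [1.86 × 0.435 − 0.5 × 0.435²] = 4.8 mA.

Triode; I_D = 4.80 mA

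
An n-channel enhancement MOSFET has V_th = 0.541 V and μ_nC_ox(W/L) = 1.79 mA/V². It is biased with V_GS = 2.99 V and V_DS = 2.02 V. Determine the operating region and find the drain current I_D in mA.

V_ov = V_GS − V_th = 2.99 − 0.541 = 2.45 V.
Since V_DS = 2.02 V < V_ov = 2.45 V, the device is in the triode region.
I_D = k_n [V_ov · V_DS − ½ V_DS²] = 1.79 × [2.45 × 2.02 − 0.5 × 2.02²] = 5.2 mA.

Triode; I_D = 5.20 mA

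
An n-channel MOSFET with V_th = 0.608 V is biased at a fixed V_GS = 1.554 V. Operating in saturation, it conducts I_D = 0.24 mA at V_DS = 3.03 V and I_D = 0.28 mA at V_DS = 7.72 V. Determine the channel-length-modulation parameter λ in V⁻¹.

λ = 0.0398 V⁻¹

With V_GS fixed, I_D ∝ (1 + λ V_DS) in saturation, so I_D2/I_D1 = (1 + λ V_DS2)/(1 + λ V_DS1).
0.28/0.24 = 1.167 = (1 + 7.72 λ)/(1 + 3.03 λ).
Solving: λ (I_D1 V_DS2 − I_D2 V_DS1) = I_D2 − I_D1, so λ = (0.28 − 0.24) / (0.24 × 7.72 − 0.28 × 3.03) = 0.04 / 1 = 0.0398 V⁻¹.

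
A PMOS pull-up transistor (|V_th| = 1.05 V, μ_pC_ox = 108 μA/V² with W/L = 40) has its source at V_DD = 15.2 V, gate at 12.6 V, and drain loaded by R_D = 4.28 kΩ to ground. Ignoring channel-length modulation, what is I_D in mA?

I_D = 3.40 mA

V_SG = V_DD − V_G = 15.2 − 12.6 = 2.6 V, so V_ov = 2.6 − 1.05 = 1.55 V.
k_p = μ_pC_ox · (W/L) = 4.32 mA/V².
Assume saturation: I_D = ½ k_p V_ov² = 0.5 × 4.32 × 1.55² = 5.19 mA, giving V_SD = V_DD − I_D R_D = 15.2 − 5.19 × 4.28 = -7.01 V.
But -7.01 V < V_ov = 1.55 V, so the device is actually in triode.
In triode I_D = k_p[V_ov V_SD − ½ V_SD²] and I_D = (V_DD − V_SD)/R_D. Equating: 9.24 V_SD² − 29.66 V_SD + 15.2 = 0, giving V_SD = 0.64 V (the root below V_ov).
I_D = (15.2 − 0.64) / 4.28 = 3.4 mA.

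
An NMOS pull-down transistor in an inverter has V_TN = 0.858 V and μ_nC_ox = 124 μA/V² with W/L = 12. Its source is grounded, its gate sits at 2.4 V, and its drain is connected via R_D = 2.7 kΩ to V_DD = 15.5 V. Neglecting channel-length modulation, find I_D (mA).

V_GS = V_G = 2.4 V, so V_ov = 2.4 − 0.858 = 1.54 V.
k_n = μ_nC_ox · (W/L) = 1.488 mA/V².
Assume saturation: I_D = ½ k_n V_ov² = 0.5 × 1.488 × 1.54² = 1.77 mA, giving V_DS = V_DD − I_D R_D = 15.5 − 1.77 × 2.7 = 10.7 V.
V_DS = 10.7 V ≥ V_ov = 1.54 V, confirming saturation.

I_D = 1.77 mA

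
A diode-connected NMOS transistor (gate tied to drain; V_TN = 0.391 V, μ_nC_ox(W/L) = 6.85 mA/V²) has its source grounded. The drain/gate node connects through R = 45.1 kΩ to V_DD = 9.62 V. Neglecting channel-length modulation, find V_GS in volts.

With gate tied to drain, V_GS = V_DS ≥ V_GS − V_TN, so the device is in saturation.
KCL at the drain: ½ k_n (V_GS − V_TN)² = (V_DD − V_GS)/R.
Let x = V_GS − 0.391. Then 154 x² + x − 9.229 = 0, giving x = 0.241 V (positive root), so V_GS = 0.632 V.
I_D = (V_DD − V_GS)/R = (9.62 − 0.632) / 45.1 = 0.199 mA.

V_GS = 0.632 V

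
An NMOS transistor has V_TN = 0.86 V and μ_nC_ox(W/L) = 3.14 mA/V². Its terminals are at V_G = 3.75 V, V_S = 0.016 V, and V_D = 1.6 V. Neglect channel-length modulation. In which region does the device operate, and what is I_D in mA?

V_GS = V_G − V_S = 3.75 − 0.016 = 3.73 V; V_DS = V_D − V_S = 1.6 − 0.016 = 1.58 V.
V_ov = V_GS − V_TN = 3.73 − 0.86 = 2.87 V.
Since V_DS = 1.58 V < V_ov = 2.87 V, the device is in the triode region.
I_D = k_n [V_ov · V_DS − ½ V_DS²] = 3.14 × [2.87 × 1.58 − 0.5 × 1.58²] = 10.4 mA.

Triode; I_D = 10.4 mA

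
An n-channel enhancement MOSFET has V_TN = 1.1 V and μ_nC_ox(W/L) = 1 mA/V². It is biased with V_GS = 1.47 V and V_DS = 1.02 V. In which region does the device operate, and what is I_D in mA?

V_ov = V_GS − V_TN = 1.47 − 1.1 = 0.37 V.
Since V_DS = 1.02 V ≥ V_ov = 0.37 V, the device is in saturation.
I_D = ½ k_n V_ov² = 0.5 × 1 × 0.37² = 0.0684 mA.

Saturation; I_D = 0.0684 mA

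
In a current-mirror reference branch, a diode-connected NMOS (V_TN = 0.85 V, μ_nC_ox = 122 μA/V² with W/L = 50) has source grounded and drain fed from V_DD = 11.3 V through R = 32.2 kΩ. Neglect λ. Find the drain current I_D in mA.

With gate tied to drain, V_GS = V_DS ≥ V_GS − V_TN, so the device is in saturation.
k_n = μ_nC_ox · (W/L) = 6.1 mA/V².
KCL at the drain: ½ k_n (V_GS − V_TN)² = (V_DD − V_GS)/R.
Let x = V_GS − 0.85. Then 98.2 x² + x − 10.45 = 0, giving x = 0.321 V (positive root), so V_GS = 1.17 V.
I_D = (V_DD − V_GS)/R = (11.3 − 1.17) / 32.2 = 0.315 mA.

I_D = 0.315 mA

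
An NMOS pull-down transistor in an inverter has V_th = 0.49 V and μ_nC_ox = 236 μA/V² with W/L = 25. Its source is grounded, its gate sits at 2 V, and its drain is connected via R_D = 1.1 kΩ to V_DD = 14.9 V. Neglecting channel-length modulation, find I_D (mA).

V_GS = V_G = 2 V, so V_ov = 2 − 0.49 = 1.51 V.
k_n = μ_nC_ox · (W/L) = 5.9 mA/V².
Assume saturation: I_D = ½ k_n V_ov² = 0.5 × 5.9 × 1.51² = 6.73 mA, giving V_DS = V_DD − I_D R_D = 14.9 − 6.73 × 1.1 = 7.5 V.
V_DS = 7.5 V ≥ V_ov = 1.51 V, confirming saturation.

I_D = 6.73 mA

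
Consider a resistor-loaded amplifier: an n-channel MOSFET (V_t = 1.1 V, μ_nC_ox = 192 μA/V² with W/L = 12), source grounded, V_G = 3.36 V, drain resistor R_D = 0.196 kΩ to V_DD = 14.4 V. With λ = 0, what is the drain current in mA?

V_GS = V_G = 3.36 V, so V_ov = 3.36 − 1.1 = 2.26 V.
k_n = μ_nC_ox · (W/L) = 2.304 mA/V².
Assume saturation: I_D = ½ k_n V_ov² = 0.5 × 2.304 × 2.26² = 5.88 mA, giving V_DS = V_DD − I_D R_D = 14.4 − 5.88 × 0.196 = 13.2 V.
V_DS = 13.2 V ≥ V_ov = 2.26 V, confirming saturation.

I_D = 5.88 mA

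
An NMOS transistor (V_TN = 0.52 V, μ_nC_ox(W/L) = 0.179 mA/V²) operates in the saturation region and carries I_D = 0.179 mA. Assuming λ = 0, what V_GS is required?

In saturation I_D = ½ k_n (V_GS − V_TN)², so V_GS − V_TN = √(2 I_D / k_n) = √(2 × 0.179 / 0.179) = 1.41 V.
V_GS = 0.52 + 1.41 = 1.93 V.

V_GS = 1.93 V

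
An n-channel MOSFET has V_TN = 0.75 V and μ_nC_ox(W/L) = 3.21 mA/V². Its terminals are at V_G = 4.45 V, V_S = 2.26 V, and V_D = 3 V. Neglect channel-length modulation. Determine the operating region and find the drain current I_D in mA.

V_GS = V_G − V_S = 4.45 − 2.26 = 2.19 V; V_DS = V_D − V_S = 3 − 2.26 = 0.74 V.
V_ov = V_GS − V_TN = 2.19 − 0.75 = 1.44 V.
Since V_DS = 0.74 V < V_ov = 1.44 V, the device is in the triode region.
I_D = k_n [V_ov · V_DS − ½ V_DS²] = 3.21 × [1.44 × 0.74 − 0.5 × 0.74²] = 2.54 mA.

Triode; I_D = 2.54 mA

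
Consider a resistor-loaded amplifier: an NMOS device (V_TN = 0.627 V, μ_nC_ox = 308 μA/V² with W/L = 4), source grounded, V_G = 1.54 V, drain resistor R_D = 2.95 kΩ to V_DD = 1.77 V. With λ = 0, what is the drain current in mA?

I_D = 0.421 mA

V_GS = V_G = 1.54 V, so V_ov = 1.54 − 0.627 = 0.913 V.
k_n = μ_nC_ox · (W/L) = 1.232 mA/V².
Assume saturation: I_D = ½ k_n V_ov² = 0.5 × 1.232 × 0.913² = 0.513 mA, giving V_DS = V_DD − I_D R_D = 1.77 − 0.513 × 2.95 = 0.255 V.
But 0.255 V < V_ov = 0.913 V, so the device is actually in triode.
In triode I_D = k_n[V_ov V_DS − ½ V_DS²] and I_D = (V_DD − V_DS)/R_D. Equating: 1.82 V_DS² − 4.318 V_DS + 1.77 = 0, giving V_DS = 0.527 V (the root below V_ov).
I_D = (1.77 − 0.527) / 2.95 = 0.421 mA.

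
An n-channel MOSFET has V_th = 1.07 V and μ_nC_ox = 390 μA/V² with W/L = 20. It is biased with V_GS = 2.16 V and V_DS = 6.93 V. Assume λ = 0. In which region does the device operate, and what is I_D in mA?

Saturation; I_D = 4.63 mA

k_n = μ_nC_ox · (W/L) = 7.8 mA/V².
V_ov = V_GS − V_th = 2.16 − 1.07 = 1.09 V.
Since V_DS = 6.93 V ≥ V_ov = 1.09 V, the device is in saturation.
I_D = ½ k_n V_ov² = 0.5 × 7.8 × 1.09² = 4.63 mA.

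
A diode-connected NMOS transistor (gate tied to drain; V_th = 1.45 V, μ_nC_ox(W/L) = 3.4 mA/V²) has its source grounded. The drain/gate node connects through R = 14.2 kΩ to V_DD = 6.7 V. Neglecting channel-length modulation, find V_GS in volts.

V_GS = 1.90 V

With gate tied to drain, V_GS = V_DS ≥ V_GS − V_th, so the device is in saturation.
KCL at the drain: ½ k_n (V_GS − V_th)² = (V_DD − V_GS)/R.
Let x = V_GS − 1.45. Then 24.1 x² + x − 5.25 = 0, giving x = 0.446 V (positive root), so V_GS = 1.9 V.
I_D = (V_DD − V_GS)/R = (6.7 − 1.9) / 14.2 = 0.338 mA.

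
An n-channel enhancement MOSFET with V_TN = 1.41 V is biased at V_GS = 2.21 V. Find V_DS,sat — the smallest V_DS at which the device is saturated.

V_DS,sat = 0.800 V

The boundary between triode and saturation is V_DS = V_GS − V_TN = V_ov.
V_ov = 2.21 − 1.41 = 0.8 V.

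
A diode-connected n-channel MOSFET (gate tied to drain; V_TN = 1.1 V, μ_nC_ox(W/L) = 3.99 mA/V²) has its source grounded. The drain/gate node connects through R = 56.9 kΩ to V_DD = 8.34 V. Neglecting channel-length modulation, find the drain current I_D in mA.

I_D = 0.123 mA

With gate tied to drain, V_GS = V_DS ≥ V_GS − V_TN, so the device is in saturation.
KCL at the drain: ½ k_n (V_GS − V_TN)² = (V_DD − V_GS)/R.
Let x = V_GS − 1.1. Then 114 x² + x − 7.24 = 0, giving x = 0.248 V (positive root), so V_GS = 1.35 V.
I_D = (V_DD − V_GS)/R = (8.34 − 1.35) / 56.9 = 0.123 mA.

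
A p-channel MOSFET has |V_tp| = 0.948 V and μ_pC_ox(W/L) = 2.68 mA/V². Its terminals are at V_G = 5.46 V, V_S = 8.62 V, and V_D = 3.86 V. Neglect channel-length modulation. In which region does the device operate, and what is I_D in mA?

Saturation; I_D = 6.56 mA

V_SG = V_S − V_G = 8.62 − 5.46 = 3.16 V; V_SD = V_S − V_D = 8.62 − 3.86 = 4.76 V.
V_ov = V_SG − |V_tp| = 3.16 − 0.948 = 2.21 V.
Since V_SD = 4.76 V ≥ V_ov = 2.21 V, the device is in saturation.
I_D = ½ k_p V_ov² = 0.5 × 2.68 × 2.21² = 6.56 mA.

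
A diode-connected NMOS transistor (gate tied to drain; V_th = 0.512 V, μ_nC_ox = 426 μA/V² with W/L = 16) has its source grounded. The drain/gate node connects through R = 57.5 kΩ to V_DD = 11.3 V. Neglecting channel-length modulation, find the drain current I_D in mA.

With gate tied to drain, V_GS = V_DS ≥ V_GS − V_th, so the device is in saturation.
k_n = μ_nC_ox · (W/L) = 6.816 mA/V².
KCL at the drain: ½ k_n (V_GS − V_th)² = (V_DD − V_GS)/R.
Let x = V_GS − 0.512. Then 196 x² + x − 10.79 = 0, giving x = 0.232 V (positive root), so V_GS = 0.744 V.
I_D = (V_DD − V_GS)/R = (11.3 − 0.744) / 57.5 = 0.184 mA.

I_D = 0.184 mA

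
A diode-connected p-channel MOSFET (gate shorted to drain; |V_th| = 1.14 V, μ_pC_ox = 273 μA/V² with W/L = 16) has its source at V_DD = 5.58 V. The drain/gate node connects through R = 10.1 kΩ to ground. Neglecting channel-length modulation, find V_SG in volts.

V_SG = 1.57 V

With gate tied to drain, V_SG = V_SD ≥ V_SG − |V_th|, so the device is in saturation.
k_p = μ_pC_ox · (W/L) = 4.368 mA/V².
KCL at the drain: ½ k_p (V_SG − |V_th|)² = (V_DD − V_SG)/R.
Let x = V_SG − 1.14. Then 22.1 x² + x − 4.44 = 0, giving x = 0.427 V (positive root), so V_SG = 1.57 V.
I_D = (V_DD − V_SG)/R = (5.58 − 1.57) / 10.1 = 0.397 mA.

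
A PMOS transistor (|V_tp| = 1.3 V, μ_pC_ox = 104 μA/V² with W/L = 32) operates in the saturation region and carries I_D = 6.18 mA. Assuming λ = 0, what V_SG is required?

k_p = μ_pC_ox · (W/L) = 3.328 mA/V².
In saturation I_D = ½ k_p (V_SG − |V_tp|)², so V_SG − |V_tp| = √(2 I_D / k_p) = √(2 × 6.18 / 3.328) = 1.93 V.
V_SG = 1.3 + 1.93 = 3.23 V.

V_SG = 3.23 V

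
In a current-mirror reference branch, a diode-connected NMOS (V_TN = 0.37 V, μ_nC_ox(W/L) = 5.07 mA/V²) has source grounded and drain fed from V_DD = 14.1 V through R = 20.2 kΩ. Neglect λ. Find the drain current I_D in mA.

I_D = 0.655 mA

With gate tied to drain, V_GS = V_DS ≥ V_GS − V_TN, so the device is in saturation.
KCL at the drain: ½ k_n (V_GS − V_TN)² = (V_DD − V_GS)/R.
Let x = V_GS − 0.37. Then 51.2 x² + x − 13.73 = 0, giving x = 0.508 V (positive root), so V_GS = 0.878 V.
I_D = (V_DD − V_GS)/R = (14.1 − 0.878) / 20.2 = 0.655 mA.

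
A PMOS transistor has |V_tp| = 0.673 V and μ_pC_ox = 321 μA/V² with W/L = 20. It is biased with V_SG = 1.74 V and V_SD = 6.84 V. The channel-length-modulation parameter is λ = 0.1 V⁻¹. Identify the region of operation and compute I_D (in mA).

k_p = μ_pC_ox · (W/L) = 6.42 mA/V².
V_ov = V_SG − |V_tp| = 1.74 − 0.673 = 1.07 V.
Since V_SD = 6.84 V ≥ V_ov = 1.07 V, the device is in saturation.
I_D = ½ k_p V_ov² (1 + λ V_SD) = 0.5 × 6.42 × 1.07² × (1 + 0.1 × 6.84) = 6.15 mA.

Saturation; I_D = 6.15 mA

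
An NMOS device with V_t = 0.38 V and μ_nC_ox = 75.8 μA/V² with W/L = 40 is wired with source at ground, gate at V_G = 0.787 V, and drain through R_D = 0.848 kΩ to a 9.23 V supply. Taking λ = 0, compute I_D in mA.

V_GS = V_G = 0.787 V, so V_ov = 0.787 − 0.38 = 0.407 V.
k_n = μ_nC_ox · (W/L) = 3.032 mA/V².
Assume saturation: I_D = ½ k_n V_ov² = 0.5 × 3.032 × 0.407² = 0.251 mA, giving V_DS = V_DD − I_D R_D = 9.23 − 0.251 × 0.848 = 9.02 V.
V_DS = 9.02 V ≥ V_ov = 0.407 V, confirming saturation.

I_D = 0.251 mA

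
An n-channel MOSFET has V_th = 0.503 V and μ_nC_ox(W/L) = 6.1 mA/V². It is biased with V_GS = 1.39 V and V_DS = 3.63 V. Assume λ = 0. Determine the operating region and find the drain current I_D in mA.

Saturation; I_D = 2.40 mA

V_ov = V_GS − V_th = 1.39 − 0.503 = 0.887 V.
Since V_DS = 3.63 V ≥ V_ov = 0.887 V, the device is in saturation.
I_D = ½ k_n V_ov² = 0.5 × 6.1 × 0.887² = 2.4 mA.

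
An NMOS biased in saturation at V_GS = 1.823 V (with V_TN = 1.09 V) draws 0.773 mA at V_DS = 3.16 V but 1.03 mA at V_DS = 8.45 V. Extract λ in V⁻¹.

With V_GS fixed, I_D ∝ (1 + λ V_DS) in saturation, so I_D2/I_D1 = (1 + λ V_DS2)/(1 + λ V_DS1).
1.03/0.773 = 1.332 = (1 + 8.45 λ)/(1 + 3.16 λ).
Solving: λ (I_D1 V_DS2 − I_D2 V_DS1) = I_D2 − I_D1, so λ = (1.03 − 0.773) / (0.773 × 8.45 − 1.03 × 3.16) = 0.257 / 3.28 = 0.0784 V⁻¹.

λ = 0.0784 V⁻¹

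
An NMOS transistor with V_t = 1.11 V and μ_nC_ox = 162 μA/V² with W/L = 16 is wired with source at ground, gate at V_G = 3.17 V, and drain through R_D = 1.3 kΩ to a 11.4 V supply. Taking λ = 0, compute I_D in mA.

I_D = 5.50 mA

V_GS = V_G = 3.17 V, so V_ov = 3.17 − 1.11 = 2.06 V.
k_n = μ_nC_ox · (W/L) = 2.592 mA/V².
Assume saturation: I_D = ½ k_n V_ov² = 0.5 × 2.592 × 2.06² = 5.5 mA, giving V_DS = V_DD − I_D R_D = 11.4 − 5.5 × 1.3 = 4.25 V.
V_DS = 4.25 V ≥ V_ov = 2.06 V, confirming saturation.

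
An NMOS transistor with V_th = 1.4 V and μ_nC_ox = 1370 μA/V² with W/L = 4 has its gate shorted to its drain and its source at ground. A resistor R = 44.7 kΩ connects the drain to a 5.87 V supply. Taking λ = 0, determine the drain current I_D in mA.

I_D = 0.0958 mA

With gate tied to drain, V_GS = V_DS ≥ V_GS − V_th, so the device is in saturation.
k_n = μ_nC_ox · (W/L) = 5.48 mA/V².
KCL at the drain: ½ k_n (V_GS − V_th)² = (V_DD − V_GS)/R.
Let x = V_GS − 1.4. Then 122 x² + x − 4.47 = 0, giving x = 0.187 V (positive root), so V_GS = 1.59 V.
I_D = (V_DD − V_GS)/R = (5.87 − 1.59) / 44.7 = 0.0958 mA.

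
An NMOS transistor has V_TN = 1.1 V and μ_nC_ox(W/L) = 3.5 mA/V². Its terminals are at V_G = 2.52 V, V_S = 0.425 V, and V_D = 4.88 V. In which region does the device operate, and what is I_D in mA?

V_GS = V_G − V_S = 2.52 − 0.425 = 2.1 V; V_DS = V_D − V_S = 4.88 − 0.425 = 4.46 V.
V_ov = V_GS − V_TN = 2.1 − 1.1 = 0.995 V.
Since V_DS = 4.46 V ≥ V_ov = 0.995 V, the device is in saturation.
I_D = ½ k_n V_ov² = 0.5 × 3.5 × 0.995² = 1.73 mA.

Saturation; I_D = 1.73 mA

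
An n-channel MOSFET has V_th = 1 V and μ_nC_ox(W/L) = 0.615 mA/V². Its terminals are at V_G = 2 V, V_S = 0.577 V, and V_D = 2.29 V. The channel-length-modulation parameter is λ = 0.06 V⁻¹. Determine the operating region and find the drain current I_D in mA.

Saturation; I_D = 0.0607 mA

V_GS = V_G − V_S = 2 − 0.577 = 1.42 V; V_DS = V_D − V_S = 2.29 − 0.577 = 1.71 V.
V_ov = V_GS − V_th = 1.42 − 1 = 0.423 V.
Since V_DS = 1.71 V ≥ V_ov = 0.423 V, the device is in saturation.
I_D = ½ k_n V_ov² (1 + λ V_DS) = 0.5 × 0.615 × 0.423² × (1 + 0.06 × 1.71) = 0.0607 mA.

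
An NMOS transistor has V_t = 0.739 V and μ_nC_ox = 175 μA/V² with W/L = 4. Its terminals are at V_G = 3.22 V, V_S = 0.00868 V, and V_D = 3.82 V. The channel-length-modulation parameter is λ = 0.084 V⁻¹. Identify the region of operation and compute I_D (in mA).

V_GS = V_G − V_S = 3.22 − 0.00868 = 3.21 V; V_DS = V_D − V_S = 3.82 − 0.00868 = 3.81 V.
k_n = μ_nC_ox · (W/L) = 0.7 mA/V².
V_ov = V_GS − V_t = 3.21 − 0.739 = 2.47 V.
Since V_DS = 3.81 V ≥ V_ov = 2.47 V, the device is in saturation.
I_D = ½ k_n V_ov² (1 + λ V_DS) = 0.5 × 0.7 × 2.47² × (1 + 0.084 × 3.81) = 2.82 mA.

Saturation; I_D = 2.82 mA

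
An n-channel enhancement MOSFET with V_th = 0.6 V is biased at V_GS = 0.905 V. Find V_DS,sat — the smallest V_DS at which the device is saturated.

The boundary between triode and saturation is V_DS = V_GS − V_th = V_ov.
V_ov = 0.905 − 0.6 = 0.305 V.

V_DS,sat = 0.305 V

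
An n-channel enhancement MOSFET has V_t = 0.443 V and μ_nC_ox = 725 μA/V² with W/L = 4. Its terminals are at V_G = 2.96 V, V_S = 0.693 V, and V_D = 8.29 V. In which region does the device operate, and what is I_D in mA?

V_GS = V_G − V_S = 2.96 − 0.693 = 2.27 V; V_DS = V_D − V_S = 8.29 − 0.693 = 7.6 V.
k_n = μ_nC_ox · (W/L) = 2.9 mA/V².
V_ov = V_GS − V_t = 2.27 − 0.443 = 1.82 V.
Since V_DS = 7.6 V ≥ V_ov = 1.82 V, the device is in saturation.
I_D = ½ k_n V_ov² = 0.5 × 2.9 × 1.82² = 4.82 mA.

Saturation; I_D = 4.82 mA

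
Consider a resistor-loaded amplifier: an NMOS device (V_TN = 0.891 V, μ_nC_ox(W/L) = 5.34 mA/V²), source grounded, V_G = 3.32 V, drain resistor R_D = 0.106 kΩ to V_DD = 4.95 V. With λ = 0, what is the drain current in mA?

V_GS = V_G = 3.32 V, so V_ov = 3.32 − 0.891 = 2.43 V.
Assume saturation: I_D = ½ k_n V_ov² = 0.5 × 5.34 × 2.43² = 15.8 mA, giving V_DS = V_DD − I_D R_D = 4.95 − 15.8 × 0.106 = 3.28 V.
V_DS = 3.28 V ≥ V_ov = 2.43 V, confirming saturation.

I_D = 15.8 mA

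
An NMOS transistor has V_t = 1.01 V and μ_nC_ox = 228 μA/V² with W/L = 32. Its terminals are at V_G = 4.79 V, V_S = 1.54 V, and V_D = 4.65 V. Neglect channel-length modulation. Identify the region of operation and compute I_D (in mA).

V_GS = V_G − V_S = 4.79 − 1.54 = 3.25 V; V_DS = V_D − V_S = 4.65 − 1.54 = 3.11 V.
k_n = μ_nC_ox · (W/L) = 7.296 mA/V².
V_ov = V_GS − V_t = 3.25 − 1.01 = 2.24 V.
Since V_DS = 3.11 V ≥ V_ov = 2.24 V, the device is in saturation.
I_D = ½ k_n V_ov² = 0.5 × 7.296 × 2.24² = 18.3 mA.

Saturation; I_D = 18.3 mA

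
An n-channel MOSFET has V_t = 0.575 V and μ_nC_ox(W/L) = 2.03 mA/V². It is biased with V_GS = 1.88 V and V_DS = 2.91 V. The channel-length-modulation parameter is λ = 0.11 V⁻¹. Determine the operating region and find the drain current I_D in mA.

V_ov = V_GS − V_t = 1.88 − 0.575 = 1.3 V.
Since V_DS = 2.91 V ≥ V_ov = 1.3 V, the device is in saturation.
I_D = ½ k_n V_ov² (1 + λ V_DS) = 0.5 × 2.03 × 1.3² × (1 + 0.11 × 2.91) = 2.28 mA.

Saturation; I_D = 2.28 mA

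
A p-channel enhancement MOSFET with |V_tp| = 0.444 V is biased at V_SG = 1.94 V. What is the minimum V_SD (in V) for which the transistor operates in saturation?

V_SD,sat = 1.50 V

The boundary between triode and saturation is V_SD = V_SG − |V_tp| = V_ov.
V_ov = 1.94 − 0.444 = 1.5 V.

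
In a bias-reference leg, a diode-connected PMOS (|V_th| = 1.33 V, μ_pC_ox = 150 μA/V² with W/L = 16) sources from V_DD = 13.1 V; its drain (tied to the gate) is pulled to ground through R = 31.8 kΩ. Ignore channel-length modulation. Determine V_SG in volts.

With gate tied to drain, V_SG = V_SD ≥ V_SG − |V_th|, so the device is in saturation.
k_p = μ_pC_ox · (W/L) = 2.4 mA/V².
KCL at the drain: ½ k_p (V_SG − |V_th|)² = (V_DD − V_SG)/R.
Let x = V_SG − 1.33. Then 38.2 x² + x − 11.77 = 0, giving x = 0.542 V (positive root), so V_SG = 1.87 V.
I_D = (V_DD − V_SG)/R = (13.1 − 1.87) / 31.8 = 0.353 mA.

V_SG = 1.87 V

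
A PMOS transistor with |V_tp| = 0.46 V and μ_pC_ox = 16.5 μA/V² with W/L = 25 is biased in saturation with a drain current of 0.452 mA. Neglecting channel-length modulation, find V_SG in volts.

k_p = μ_pC_ox · (W/L) = 0.4125 mA/V².
In saturation I_D = ½ k_p (V_SG − |V_tp|)², so V_SG − |V_tp| = √(2 I_D / k_p) = √(2 × 0.452 / 0.4125) = 1.48 V.
V_SG = 0.46 + 1.48 = 1.94 V.

V_SG = 1.94 V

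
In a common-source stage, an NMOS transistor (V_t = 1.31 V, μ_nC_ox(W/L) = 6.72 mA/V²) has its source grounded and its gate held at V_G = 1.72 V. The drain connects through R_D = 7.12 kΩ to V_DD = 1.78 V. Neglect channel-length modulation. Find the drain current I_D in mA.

V_GS = V_G = 1.72 V, so V_ov = 1.72 − 1.31 = 0.41 V.
Assume saturation: I_D = ½ k_n V_ov² = 0.5 × 6.72 × 0.41² = 0.565 mA, giving V_DS = V_DD − I_D R_D = 1.78 − 0.565 × 7.12 = -2.24 V.
But -2.24 V < V_ov = 0.41 V, so the device is actually in triode.
In triode I_D = k_n[V_ov V_DS − ½ V_DS²] and I_D = (V_DD − V_DS)/R_D. Equating: 23.9 V_DS² − 20.62 V_DS + 1.78 = 0, giving V_DS = 0.0973 V (the root below V_ov).
I_D = (1.78 − 0.0973) / 7.12 = 0.236 mA.

I_D = 0.236 mA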